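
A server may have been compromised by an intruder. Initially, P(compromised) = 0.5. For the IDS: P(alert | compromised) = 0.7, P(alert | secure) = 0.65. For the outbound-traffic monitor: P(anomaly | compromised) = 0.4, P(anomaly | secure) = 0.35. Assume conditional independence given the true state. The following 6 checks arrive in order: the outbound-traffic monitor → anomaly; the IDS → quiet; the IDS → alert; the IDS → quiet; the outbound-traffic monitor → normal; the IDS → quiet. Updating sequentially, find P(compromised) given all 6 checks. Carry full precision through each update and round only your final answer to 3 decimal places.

After the outbound-traffic monitor='anomaly': P(compromised) = 0.4·0.5000 / (0.4·0.5000 + 0.35·0.5000) ≈ 0.5333
After the IDS='quiet': P(compromised) = 0.3·0.5333 / (0.3·0.5333 + 0.35·0.4667) ≈ 0.4948
After the IDS='alert': P(compromised) = 0.7·0.4948 / (0.7·0.4948 + 0.65·0.5052) ≈ 0.5134
After the IDS='quiet': P(compromised) = 0.3·0.5134 / (0.3·0.5134 + 0.35·0.4866) ≈ 0.4749
After the outbound-traffic monitor='normal': P(compromised) = 0.6·0.4749 / (0.6·0.4749 + 0.65·0.5251) ≈ 0.4549
After the IDS='quiet': P(compromised) = 0.3·0.4549 / (0.3·0.4549 + 0.35·0.5451) ≈ 0.4171

0.417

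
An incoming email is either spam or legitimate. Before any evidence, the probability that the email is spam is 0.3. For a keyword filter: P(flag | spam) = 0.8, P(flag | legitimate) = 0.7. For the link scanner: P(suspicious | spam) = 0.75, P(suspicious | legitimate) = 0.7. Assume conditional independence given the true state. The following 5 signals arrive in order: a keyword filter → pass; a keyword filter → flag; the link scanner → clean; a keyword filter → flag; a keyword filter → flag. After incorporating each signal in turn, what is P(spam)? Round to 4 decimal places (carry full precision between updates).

0.2622

After a keyword filter='pass': P(spam) = 0.2·0.3000 / (0.2·0.3000 + 0.3·0.7000) ≈ 0.2222
After a keyword filter='flag': P(spam) = 0.8·0.2222 / (0.8·0.2222 + 0.7·0.7778) ≈ 0.2462
After the link scanner='clean': P(spam) = 0.25·0.2462 / (0.25·0.2462 + 0.3·0.7538) ≈ 0.2139
After a keyword filter='flag': P(spam) = 0.8·0.2139 / (0.8·0.2139 + 0.7·0.7861) ≈ 0.2372
After a keyword filter='flag': P(spam) = 0.8·0.2372 / (0.8·0.2372 + 0.7·0.7628) ≈ 0.2622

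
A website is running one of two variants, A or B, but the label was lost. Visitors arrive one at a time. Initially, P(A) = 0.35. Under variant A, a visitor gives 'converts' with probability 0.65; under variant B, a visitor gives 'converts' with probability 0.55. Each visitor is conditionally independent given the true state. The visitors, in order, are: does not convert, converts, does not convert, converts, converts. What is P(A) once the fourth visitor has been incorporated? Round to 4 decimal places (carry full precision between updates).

0.3127

After 'does not convert': P(A) = 0.35·0.3500 / (0.35·0.3500 + 0.45·0.6500) ≈ 0.2952
After 'converts': P(A) = 0.65·0.2952 / (0.65·0.2952 + 0.55·0.7048) ≈ 0.3311
After 'does not convert': P(A) = 0.35·0.3311 / (0.35·0.3311 + 0.45·0.6689) ≈ 0.2780
After 'converts': P(A) = 0.65·0.2780 / (0.65·0.2780 + 0.55·0.7220) ≈ 0.3127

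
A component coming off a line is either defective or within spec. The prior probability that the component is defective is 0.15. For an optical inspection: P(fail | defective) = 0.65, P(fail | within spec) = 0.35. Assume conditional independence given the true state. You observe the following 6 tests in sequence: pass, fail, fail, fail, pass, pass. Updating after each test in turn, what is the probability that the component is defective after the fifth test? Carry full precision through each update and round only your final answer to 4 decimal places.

Each posterior becomes the prior for the next update.
After 'pass': P(defective) = 0.35·0.1500 / (0.35·0.1500 + 0.65·0.8500) ≈ 0.0868
After 'fail': P(defective) = 0.65·0.0868 / (0.65·0.0868 + 0.35·0.9132) ≈ 0.1500
After 'fail': P(defective) = 0.65·0.1500 / (0.65·0.1500 + 0.35·0.8500) ≈ 0.2468
After 'fail': P(defective) = 0.65·0.2468 / (0.65·0.2468 + 0.35·0.7532) ≈ 0.3784
After 'pass': P(defective) = 0.35·0.3784 / (0.35·0.3784 + 0.65·0.6216) ≈ 0.2468

0.2468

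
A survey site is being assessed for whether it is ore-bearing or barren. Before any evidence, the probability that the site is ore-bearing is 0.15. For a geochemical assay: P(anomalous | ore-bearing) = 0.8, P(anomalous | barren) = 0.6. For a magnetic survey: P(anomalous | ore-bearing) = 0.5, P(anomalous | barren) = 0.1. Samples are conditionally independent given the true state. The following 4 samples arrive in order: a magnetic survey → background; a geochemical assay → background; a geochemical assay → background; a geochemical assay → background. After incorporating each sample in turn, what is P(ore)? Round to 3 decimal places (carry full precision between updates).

After a magnetic survey='background': P(ore) = 0.5·0.1500 / (0.5·0.1500 + 0.9·0.8500) ≈ 0.0893
After a geochemical assay='background': P(ore) = 0.2·0.0893 / (0.2·0.0893 + 0.4·0.9107) ≈ 0.0467
After a geochemical assay='background': P(ore) = 0.2·0.0467 / (0.2·0.0467 + 0.4·0.9533) ≈ 0.0239
After a geochemical assay='background': P(ore) = 0.2·0.0239 / (0.2·0.0239 + 0.4·0.9761) ≈ 0.0121

0.012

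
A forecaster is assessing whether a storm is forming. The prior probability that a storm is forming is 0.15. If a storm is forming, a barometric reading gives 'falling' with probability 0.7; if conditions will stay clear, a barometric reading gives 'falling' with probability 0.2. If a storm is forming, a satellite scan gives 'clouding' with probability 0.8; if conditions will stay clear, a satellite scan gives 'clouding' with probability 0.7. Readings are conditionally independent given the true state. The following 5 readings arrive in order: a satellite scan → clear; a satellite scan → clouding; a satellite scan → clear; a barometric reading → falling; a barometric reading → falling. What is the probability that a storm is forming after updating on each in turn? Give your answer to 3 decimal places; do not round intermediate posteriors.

After a satellite scan='clear': P(storm) = 0.2·0.1500 / (0.2·0.1500 + 0.3·0.8500) ≈ 0.1053
After a satellite scan='clouding': P(storm) = 0.8·0.1053 / (0.8·0.1053 + 0.7·0.8947) ≈ 0.1185
After a satellite scan='clear': P(storm) = 0.2·0.1185 / (0.2·0.1185 + 0.3·0.8815) ≈ 0.0823
After a barometric reading='falling': P(storm) = 0.7·0.0823 / (0.7·0.0823 + 0.2·0.9177) ≈ 0.2388
After a barometric reading='falling': P(storm) = 0.7·0.2388 / (0.7·0.2388 + 0.2·0.7612) ≈ 0.5234

0.523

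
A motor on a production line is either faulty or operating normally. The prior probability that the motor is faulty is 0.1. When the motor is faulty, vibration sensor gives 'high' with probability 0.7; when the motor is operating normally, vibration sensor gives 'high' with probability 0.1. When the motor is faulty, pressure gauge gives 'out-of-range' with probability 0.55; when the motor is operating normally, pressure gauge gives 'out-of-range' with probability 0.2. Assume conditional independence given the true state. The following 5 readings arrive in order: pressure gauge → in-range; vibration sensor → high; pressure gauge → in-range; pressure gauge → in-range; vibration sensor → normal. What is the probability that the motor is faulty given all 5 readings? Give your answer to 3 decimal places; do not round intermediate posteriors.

After pressure gauge='in-range': P(faulty) = 0.45·0.1000 / (0.45·0.1000 + 0.8·0.9000) ≈ 0.0588
After vibration sensor='high': P(faulty) = 0.7·0.0588 / (0.7·0.0588 + 0.1·0.9412) ≈ 0.3043
After pressure gauge='in-range': P(faulty) = 0.45·0.3043 / (0.45·0.3043 + 0.8·0.6957) ≈ 0.1975
After pressure gauge='in-range': P(faulty) = 0.45·0.1975 / (0.45·0.1975 + 0.8·0.8025) ≈ 0.1216
After vibration sensor='normal': P(faulty) = 0.3·0.1216 / (0.3·0.1216 + 0.9·0.8784) ≈ 0.0441

0.044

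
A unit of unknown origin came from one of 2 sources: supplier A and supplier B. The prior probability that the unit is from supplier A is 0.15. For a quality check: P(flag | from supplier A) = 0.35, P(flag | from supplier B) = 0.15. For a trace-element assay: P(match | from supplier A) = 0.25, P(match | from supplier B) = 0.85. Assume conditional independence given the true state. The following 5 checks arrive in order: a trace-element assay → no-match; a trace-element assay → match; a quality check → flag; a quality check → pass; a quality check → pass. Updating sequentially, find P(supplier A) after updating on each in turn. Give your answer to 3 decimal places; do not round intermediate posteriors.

After a trace-element assay='no-match': P(supplier A) = 0.75·0.1500 / (0.75·0.1500 + 0.15·0.8500) ≈ 0.4688
After a trace-element assay='match': P(supplier A) = 0.25·0.4688 / (0.25·0.4688 + 0.85·0.5312) ≈ 0.2060
After a quality check='flag': P(supplier A) = 0.35·0.2060 / (0.35·0.2060 + 0.15·0.7940) ≈ 0.3772
After a quality check='pass': P(supplier A) = 0.65·0.3772 / (0.65·0.3772 + 0.85·0.6228) ≈ 0.3165
After a quality check='pass': P(supplier A) = 0.65·0.3165 / (0.65·0.3165 + 0.85·0.6835) ≈ 0.2615

0.262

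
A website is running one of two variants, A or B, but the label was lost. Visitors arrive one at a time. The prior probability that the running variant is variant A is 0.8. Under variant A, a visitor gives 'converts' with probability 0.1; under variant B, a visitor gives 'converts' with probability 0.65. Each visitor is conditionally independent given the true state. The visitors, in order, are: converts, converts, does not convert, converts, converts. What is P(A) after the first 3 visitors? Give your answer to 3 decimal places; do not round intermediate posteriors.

0.196

Each posterior becomes the prior for the next update.
After 'converts': P(A) = 0.1·0.8000 / (0.1·0.8000 + 0.65·0.2000) ≈ 0.3810
After 'converts': P(A) = 0.1·0.3810 / (0.1·0.3810 + 0.65·0.6190) ≈ 0.0865
After 'does not convert': P(A) = 0.9·0.0865 / (0.9·0.0865 + 0.35·0.9135) ≈ 0.1958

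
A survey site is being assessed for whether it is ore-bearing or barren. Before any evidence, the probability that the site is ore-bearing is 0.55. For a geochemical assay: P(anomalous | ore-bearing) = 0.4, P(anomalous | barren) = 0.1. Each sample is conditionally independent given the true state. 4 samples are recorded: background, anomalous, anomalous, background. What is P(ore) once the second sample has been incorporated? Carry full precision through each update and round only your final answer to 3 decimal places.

Apply Bayes' rule sequentially, carrying P(ore) forward.
After 'background': P(ore) = 0.6·0.5500 / (0.6·0.5500 + 0.9·0.4500) ≈ 0.4490
After 'anomalous': P(ore) = 0.4·0.4490 / (0.4·0.4490 + 0.1·0.5510) ≈ 0.7652

0.765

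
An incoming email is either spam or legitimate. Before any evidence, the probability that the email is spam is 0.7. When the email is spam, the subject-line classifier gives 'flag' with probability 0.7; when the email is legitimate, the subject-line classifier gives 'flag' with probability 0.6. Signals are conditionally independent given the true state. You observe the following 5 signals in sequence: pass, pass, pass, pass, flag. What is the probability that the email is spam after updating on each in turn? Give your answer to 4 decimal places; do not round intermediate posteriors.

0.4627

After 'pass': P(spam) = 0.3·0.7000 / (0.3·0.7000 + 0.4·0.3000) ≈ 0.6364
After 'pass': P(spam) = 0.3·0.6364 / (0.3·0.6364 + 0.4·0.3636) ≈ 0.5676
After 'pass': P(spam) = 0.3·0.5676 / (0.3·0.5676 + 0.4·0.4324) ≈ 0.4961
After 'pass': P(spam) = 0.3·0.4961 / (0.3·0.4961 + 0.4·0.5039) ≈ 0.4247
After 'flag': P(spam) = 0.7·0.4247 / (0.7·0.4247 + 0.6·0.5753) ≈ 0.4627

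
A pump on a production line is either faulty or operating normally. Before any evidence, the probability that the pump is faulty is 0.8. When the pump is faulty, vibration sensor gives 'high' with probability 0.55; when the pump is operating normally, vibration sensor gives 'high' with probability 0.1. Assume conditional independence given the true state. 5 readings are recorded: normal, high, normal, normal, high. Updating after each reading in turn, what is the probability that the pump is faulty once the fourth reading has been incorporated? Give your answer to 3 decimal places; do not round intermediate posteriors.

After 'normal': P(faulty) = 0.45·0.8000 / (0.45·0.8000 + 0.9·0.2000) ≈ 0.6667
After 'high': P(faulty) = 0.55·0.6667 / (0.55·0.6667 + 0.1·0.3333) ≈ 0.9167
After 'normal': P(faulty) = 0.45·0.9167 / (0.45·0.9167 + 0.9·0.0833) ≈ 0.8462
After 'normal': P(faulty) = 0.45·0.8462 / (0.45·0.8462 + 0.9·0.1538) ≈ 0.7333

0.733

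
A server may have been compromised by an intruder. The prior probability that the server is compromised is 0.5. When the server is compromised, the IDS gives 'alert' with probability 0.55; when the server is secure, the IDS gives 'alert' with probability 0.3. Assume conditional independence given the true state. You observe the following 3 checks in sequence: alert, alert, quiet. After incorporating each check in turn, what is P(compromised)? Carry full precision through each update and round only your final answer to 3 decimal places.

0.684

After 'alert': P(compromised) = 0.55·0.5000 / (0.55·0.5000 + 0.3·0.5000) ≈ 0.6471
After 'alert': P(compromised) = 0.55·0.6471 / (0.55·0.6471 + 0.3·0.3529) ≈ 0.7707
After 'quiet': P(compromised) = 0.45·0.7707 / (0.45·0.7707 + 0.7·0.2293) ≈ 0.6836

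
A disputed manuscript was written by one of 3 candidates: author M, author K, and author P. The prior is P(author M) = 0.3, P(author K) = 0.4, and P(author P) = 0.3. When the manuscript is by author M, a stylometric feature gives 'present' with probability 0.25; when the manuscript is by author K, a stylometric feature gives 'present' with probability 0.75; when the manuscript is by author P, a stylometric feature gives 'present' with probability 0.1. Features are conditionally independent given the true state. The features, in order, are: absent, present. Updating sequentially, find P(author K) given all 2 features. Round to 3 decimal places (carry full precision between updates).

After 'absent': normaliser = 0.75·0.3000 + 0.25·0.4000 + 0.9·0.3000; P(author M) ≈ 0.3782, P(author K) ≈ 0.1681, P(author P) ≈ 0.4538
After 'present': normaliser = 0.25·0.3782 + 0.75·0.1681 + 0.1·0.4538; P(author M) ≈ 0.3555, P(author K) ≈ 0.4739, P(author P) ≈ 0.1706

0.474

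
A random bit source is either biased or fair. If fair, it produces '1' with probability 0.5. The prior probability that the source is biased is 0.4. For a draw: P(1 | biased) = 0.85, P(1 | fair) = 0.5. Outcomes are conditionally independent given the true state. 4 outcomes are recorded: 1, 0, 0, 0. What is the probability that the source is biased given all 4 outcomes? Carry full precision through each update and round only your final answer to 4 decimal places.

0.0297

After '1': P(biased) = 0.85·0.4000 / (0.85·0.4000 + 0.5·0.6000) ≈ 0.5312
After '0': P(biased) = 0.15·0.5312 / (0.15·0.5312 + 0.5·0.4688) ≈ 0.2537
After '0': P(biased) = 0.15·0.2537 / (0.15·0.2537 + 0.5·0.7463) ≈ 0.0926
After '0': P(biased) = 0.15·0.0926 / (0.15·0.0926 + 0.5·0.9074) ≈ 0.0297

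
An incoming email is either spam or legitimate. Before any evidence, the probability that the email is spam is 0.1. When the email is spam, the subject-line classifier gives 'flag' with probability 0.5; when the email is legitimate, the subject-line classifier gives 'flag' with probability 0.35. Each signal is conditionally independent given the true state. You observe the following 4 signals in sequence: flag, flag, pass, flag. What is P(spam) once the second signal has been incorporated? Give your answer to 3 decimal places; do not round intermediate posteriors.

Apply Bayes' rule sequentially, carrying P(spam) forward.
After 'flag': P(spam) = 0.5·0.1000 / (0.5·0.1000 + 0.35·0.9000) ≈ 0.1370
After 'flag': P(spam) = 0.5·0.1370 / (0.5·0.1370 + 0.35·0.8630) ≈ 0.1848

0.185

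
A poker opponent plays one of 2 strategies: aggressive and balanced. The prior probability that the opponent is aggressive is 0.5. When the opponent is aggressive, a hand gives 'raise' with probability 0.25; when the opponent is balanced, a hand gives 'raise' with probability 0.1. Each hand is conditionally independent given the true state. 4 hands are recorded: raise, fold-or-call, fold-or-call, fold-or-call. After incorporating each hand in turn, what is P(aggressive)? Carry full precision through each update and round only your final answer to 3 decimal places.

0.591

After 'raise': P(aggressive) = 0.25·0.5000 / (0.25·0.5000 + 0.1·0.5000) ≈ 0.7143
After 'fold-or-call': P(aggressive) = 0.75·0.7143 / (0.75·0.7143 + 0.9·0.2857) ≈ 0.6757
After 'fold-or-call': P(aggressive) = 0.75·0.6757 / (0.75·0.6757 + 0.9·0.3243) ≈ 0.6345
After 'fold-or-call': P(aggressive) = 0.75·0.6345 / (0.75·0.6345 + 0.9·0.3655) ≈ 0.5913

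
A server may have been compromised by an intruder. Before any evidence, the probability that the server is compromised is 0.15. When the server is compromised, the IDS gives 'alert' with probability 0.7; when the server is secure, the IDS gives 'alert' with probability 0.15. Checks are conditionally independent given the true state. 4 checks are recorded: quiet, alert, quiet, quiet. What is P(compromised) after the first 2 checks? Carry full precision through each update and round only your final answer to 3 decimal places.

After 'quiet': P(compromised) = 0.3·0.1500 / (0.3·0.1500 + 0.85·0.8500) ≈ 0.0586
After 'alert': P(compromised) = 0.7·0.0586 / (0.7·0.0586 + 0.15·0.9414) ≈ 0.2252

0.225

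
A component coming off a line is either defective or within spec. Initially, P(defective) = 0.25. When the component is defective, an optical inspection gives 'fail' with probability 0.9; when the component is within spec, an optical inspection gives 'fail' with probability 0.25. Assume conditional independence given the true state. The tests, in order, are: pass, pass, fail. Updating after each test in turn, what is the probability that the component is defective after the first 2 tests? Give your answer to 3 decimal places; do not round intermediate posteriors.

0.006

After 'pass': P(defective) = 0.1·0.2500 / (0.1·0.2500 + 0.75·0.7500) ≈ 0.0426
After 'pass': P(defective) = 0.1·0.0426 / (0.1·0.0426 + 0.75·0.9574) ≈ 0.0059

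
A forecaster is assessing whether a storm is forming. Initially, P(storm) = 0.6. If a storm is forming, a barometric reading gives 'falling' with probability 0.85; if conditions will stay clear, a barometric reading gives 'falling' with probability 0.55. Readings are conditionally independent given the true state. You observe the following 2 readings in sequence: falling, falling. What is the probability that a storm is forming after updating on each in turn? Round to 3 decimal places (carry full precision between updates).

0.782

After 'falling': P(storm) = 0.85·0.6000 / (0.85·0.6000 + 0.55·0.4000) ≈ 0.6986
After 'falling': P(storm) = 0.85·0.6986 / (0.85·0.6986 + 0.55·0.3014) ≈ 0.7818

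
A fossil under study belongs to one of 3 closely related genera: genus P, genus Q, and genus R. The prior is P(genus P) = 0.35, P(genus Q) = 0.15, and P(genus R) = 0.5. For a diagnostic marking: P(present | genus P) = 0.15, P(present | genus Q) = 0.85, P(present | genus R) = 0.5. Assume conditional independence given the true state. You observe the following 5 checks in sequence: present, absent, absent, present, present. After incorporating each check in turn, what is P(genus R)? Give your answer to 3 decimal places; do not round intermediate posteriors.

After 'present': normaliser = 0.15·0.3500 + 0.85·0.1500 + 0.5·0.5000; P(genus P) ≈ 0.1221, P(genus Q) ≈ 0.2965, P(genus R) ≈ 0.5814
After 'absent': normaliser = 0.85·0.1221 + 0.15·0.2965 + 0.5·0.5814; P(genus P) ≈ 0.2364, P(genus Q) ≈ 0.1013, P(genus R) ≈ 0.6623
After 'absent': normaliser = 0.85·0.2364 + 0.15·0.1013 + 0.5·0.6623; P(genus P) ≈ 0.3672, P(genus Q) ≈ 0.0278, P(genus R) ≈ 0.6050
After 'present': normaliser = 0.15·0.3672 + 0.85·0.0278 + 0.5·0.6050; P(genus P) ≈ 0.1445, P(genus Q) ≈ 0.0619, P(genus R) ≈ 0.7936
After 'present': normaliser = 0.15·0.1445 + 0.85·0.0619 + 0.5·0.7936; P(genus P) ≈ 0.0460, P(genus Q) ≈ 0.1117, P(genus R) ≈ 0.8423

0.842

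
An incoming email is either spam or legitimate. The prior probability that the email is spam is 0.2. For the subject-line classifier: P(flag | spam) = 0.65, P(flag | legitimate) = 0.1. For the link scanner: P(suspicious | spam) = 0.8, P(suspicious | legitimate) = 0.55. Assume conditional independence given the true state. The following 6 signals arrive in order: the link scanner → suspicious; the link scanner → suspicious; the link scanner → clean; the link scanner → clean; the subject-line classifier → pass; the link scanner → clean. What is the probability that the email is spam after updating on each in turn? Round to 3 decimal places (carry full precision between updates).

After the link scanner='suspicious': P(spam) = 0.8·0.2000 / (0.8·0.2000 + 0.55·0.8000) ≈ 0.2667
After the link scanner='suspicious': P(spam) = 0.8·0.2667 / (0.8·0.2667 + 0.55·0.7333) ≈ 0.3459
After the link scanner='clean': P(spam) = 0.2·0.3459 / (0.2·0.3459 + 0.45·0.6541) ≈ 0.1903
After the link scanner='clean': P(spam) = 0.2·0.1903 / (0.2·0.1903 + 0.45·0.8097) ≈ 0.0946
After the subject-line classifier='pass': P(spam) = 0.35·0.0946 / (0.35·0.0946 + 0.9·0.9054) ≈ 0.0390
After the link scanner='clean': P(spam) = 0.2·0.0390 / (0.2·0.0390 + 0.45·0.9610) ≈ 0.0177

0.018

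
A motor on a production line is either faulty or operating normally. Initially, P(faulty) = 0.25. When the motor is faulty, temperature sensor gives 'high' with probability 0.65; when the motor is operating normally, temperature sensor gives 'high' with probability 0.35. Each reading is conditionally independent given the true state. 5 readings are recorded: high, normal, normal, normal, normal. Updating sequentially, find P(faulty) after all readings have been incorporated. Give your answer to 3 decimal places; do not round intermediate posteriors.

0.049

After 'high': P(faulty) = 0.65·0.2500 / (0.65·0.2500 + 0.35·0.7500) ≈ 0.3824
After 'normal': P(faulty) = 0.35·0.3824 / (0.35·0.3824 + 0.65·0.6176) ≈ 0.2500
After 'normal': P(faulty) = 0.35·0.2500 / (0.35·0.2500 + 0.65·0.7500) ≈ 0.1522
After 'normal': P(faulty) = 0.35·0.1522 / (0.35·0.1522 + 0.65·0.8478) ≈ 0.0881
After 'normal': P(faulty) = 0.35·0.0881 / (0.35·0.0881 + 0.65·0.9119) ≈ 0.0495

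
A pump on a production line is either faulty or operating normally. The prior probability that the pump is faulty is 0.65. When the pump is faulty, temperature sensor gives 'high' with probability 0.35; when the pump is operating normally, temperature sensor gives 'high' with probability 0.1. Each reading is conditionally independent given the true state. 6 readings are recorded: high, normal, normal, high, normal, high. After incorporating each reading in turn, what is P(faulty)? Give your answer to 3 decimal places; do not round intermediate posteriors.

After 'high': P(faulty) = 0.35·0.6500 / (0.35·0.6500 + 0.1·0.3500) ≈ 0.8667
After 'normal': P(faulty) = 0.65·0.8667 / (0.65·0.8667 + 0.9·0.1333) ≈ 0.8244
After 'normal': P(faulty) = 0.65·0.8244 / (0.65·0.8244 + 0.9·0.1756) ≈ 0.7722
After 'high': P(faulty) = 0.35·0.7722 / (0.35·0.7722 + 0.1·0.2278) ≈ 0.9223
After 'normal': P(faulty) = 0.65·0.9223 / (0.65·0.9223 + 0.9·0.0777) ≈ 0.8955
After 'high': P(faulty) = 0.35·0.8955 / (0.35·0.8955 + 0.1·0.1045) ≈ 0.9677

0.968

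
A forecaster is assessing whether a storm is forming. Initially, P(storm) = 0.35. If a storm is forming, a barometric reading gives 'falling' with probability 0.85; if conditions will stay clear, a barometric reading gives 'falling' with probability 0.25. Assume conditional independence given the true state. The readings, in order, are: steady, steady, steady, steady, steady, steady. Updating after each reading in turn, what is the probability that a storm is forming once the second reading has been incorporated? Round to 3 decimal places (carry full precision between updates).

After 'steady': P(storm) = 0.15·0.3500 / (0.15·0.3500 + 0.75·0.6500) ≈ 0.0972
After 'steady': P(storm) = 0.15·0.0972 / (0.15·0.0972 + 0.75·0.9028) ≈ 0.0211

0.021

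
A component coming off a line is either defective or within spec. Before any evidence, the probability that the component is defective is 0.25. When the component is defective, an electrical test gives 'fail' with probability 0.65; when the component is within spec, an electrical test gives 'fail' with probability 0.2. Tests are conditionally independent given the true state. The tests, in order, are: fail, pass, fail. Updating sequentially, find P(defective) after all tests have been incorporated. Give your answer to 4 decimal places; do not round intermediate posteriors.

0.6064

Each posterior becomes the prior for the next update.
After 'fail': P(defective) = 0.65·0.2500 / (0.65·0.2500 + 0.2·0.7500) ≈ 0.5200
After 'pass': P(defective) = 0.35·0.5200 / (0.35·0.5200 + 0.8·0.4800) ≈ 0.3216
After 'fail': P(defective) = 0.65·0.3216 / (0.65·0.3216 + 0.2·0.6784) ≈ 0.6064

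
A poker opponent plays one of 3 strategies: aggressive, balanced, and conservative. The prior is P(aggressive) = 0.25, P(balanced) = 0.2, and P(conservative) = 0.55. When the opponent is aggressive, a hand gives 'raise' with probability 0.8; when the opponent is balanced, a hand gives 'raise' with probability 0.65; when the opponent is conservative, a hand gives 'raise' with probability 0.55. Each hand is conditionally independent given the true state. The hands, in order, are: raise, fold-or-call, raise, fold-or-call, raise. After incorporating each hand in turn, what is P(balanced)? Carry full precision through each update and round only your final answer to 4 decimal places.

0.2215

After 'raise': normaliser = 0.8·0.2500 + 0.65·0.2000 + 0.55·0.5500; P(aggressive) ≈ 0.3162, P(balanced) ≈ 0.2055, P(conservative) ≈ 0.4783
After 'fold-or-call': normaliser = 0.2·0.3162 + 0.35·0.2055 + 0.45·0.4783; P(aggressive) ≈ 0.1805, P(balanced) ≈ 0.2053, P(conservative) ≈ 0.6142
After 'raise': normaliser = 0.8·0.1805 + 0.65·0.2053 + 0.55·0.6142; P(aggressive) ≈ 0.2345, P(balanced) ≈ 0.2168, P(conservative) ≈ 0.5487
After 'fold-or-call': normaliser = 0.2·0.2345 + 0.35·0.2168 + 0.45·0.5487; P(aggressive) ≈ 0.1269, P(balanced) ≈ 0.2052, P(conservative) ≈ 0.6679
After 'raise': normaliser = 0.8·0.1269 + 0.65·0.2052 + 0.55·0.6679; P(aggressive) ≈ 0.1685, P(balanced) ≈ 0.2215, P(conservative) ≈ 0.6100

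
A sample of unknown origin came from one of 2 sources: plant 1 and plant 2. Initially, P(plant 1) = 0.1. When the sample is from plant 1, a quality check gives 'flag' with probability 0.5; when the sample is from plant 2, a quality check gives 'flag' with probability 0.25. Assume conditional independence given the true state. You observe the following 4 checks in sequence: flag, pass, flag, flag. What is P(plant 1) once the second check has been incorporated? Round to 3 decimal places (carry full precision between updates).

After 'flag': P(plant 1) = 0.5·0.1000 / (0.5·0.1000 + 0.25·0.9000) ≈ 0.1818
After 'pass': P(plant 1) = 0.5·0.1818 / (0.5·0.1818 + 0.75·0.8182) ≈ 0.1290

0.129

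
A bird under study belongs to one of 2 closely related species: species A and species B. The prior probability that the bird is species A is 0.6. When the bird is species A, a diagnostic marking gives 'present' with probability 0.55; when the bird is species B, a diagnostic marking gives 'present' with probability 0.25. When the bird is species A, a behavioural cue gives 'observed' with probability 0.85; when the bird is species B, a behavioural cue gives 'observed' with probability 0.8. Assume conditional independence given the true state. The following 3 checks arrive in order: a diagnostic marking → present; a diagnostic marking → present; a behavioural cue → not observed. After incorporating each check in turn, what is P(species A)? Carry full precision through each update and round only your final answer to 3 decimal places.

After a diagnostic marking='present': P(species A) = 0.55·0.6000 / (0.55·0.6000 + 0.25·0.4000) ≈ 0.7674
After a diagnostic marking='present': P(species A) = 0.55·0.7674 / (0.55·0.7674 + 0.25·0.2326) ≈ 0.8789
After a behavioural cue='not observed': P(species A) = 0.15·0.8789 / (0.15·0.8789 + 0.2·0.1211) ≈ 0.8448

0.845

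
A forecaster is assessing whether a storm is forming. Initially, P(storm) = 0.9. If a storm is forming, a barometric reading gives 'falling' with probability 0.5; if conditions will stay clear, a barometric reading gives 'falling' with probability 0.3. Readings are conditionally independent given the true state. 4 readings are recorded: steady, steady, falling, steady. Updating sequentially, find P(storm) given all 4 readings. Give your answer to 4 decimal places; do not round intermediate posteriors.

After 'steady': P(storm) = 0.5·0.9000 / (0.5·0.9000 + 0.7·0.1000) ≈ 0.8654
After 'steady': P(storm) = 0.5·0.8654 / (0.5·0.8654 + 0.7·0.1346) ≈ 0.8212
After 'falling': P(storm) = 0.5·0.8212 / (0.5·0.8212 + 0.3·0.1788) ≈ 0.8844
After 'steady': P(storm) = 0.5·0.8844 / (0.5·0.8844 + 0.7·0.1156) ≈ 0.8454

0.8454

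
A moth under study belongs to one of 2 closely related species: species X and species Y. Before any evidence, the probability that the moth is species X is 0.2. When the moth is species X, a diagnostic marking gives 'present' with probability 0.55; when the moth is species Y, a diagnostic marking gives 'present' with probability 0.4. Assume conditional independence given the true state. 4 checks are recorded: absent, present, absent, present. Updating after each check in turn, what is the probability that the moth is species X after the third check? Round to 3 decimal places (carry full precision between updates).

0.162

After 'absent': P(species X) = 0.45·0.2000 / (0.45·0.2000 + 0.6·0.8000) ≈ 0.1579
After 'present': P(species X) = 0.55·0.1579 / (0.55·0.1579 + 0.4·0.8421) ≈ 0.2050
After 'absent': P(species X) = 0.45·0.2050 / (0.45·0.2050 + 0.6·0.7950) ≈ 0.1620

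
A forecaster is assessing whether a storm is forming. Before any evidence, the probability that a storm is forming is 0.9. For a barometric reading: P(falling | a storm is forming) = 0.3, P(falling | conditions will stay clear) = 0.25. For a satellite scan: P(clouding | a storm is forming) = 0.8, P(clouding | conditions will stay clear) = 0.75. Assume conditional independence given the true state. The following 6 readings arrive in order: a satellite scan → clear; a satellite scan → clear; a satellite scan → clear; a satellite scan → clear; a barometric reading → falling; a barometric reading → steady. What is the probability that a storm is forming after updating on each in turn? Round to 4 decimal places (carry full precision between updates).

0.8050

After a satellite scan='clear': P(storm) = 0.2·0.9000 / (0.2·0.9000 + 0.25·0.1000) ≈ 0.8780
After a satellite scan='clear': P(storm) = 0.2·0.8780 / (0.2·0.8780 + 0.25·0.1220) ≈ 0.8521
After a satellite scan='clear': P(storm) = 0.2·0.8521 / (0.2·0.8521 + 0.25·0.1479) ≈ 0.8217
After a satellite scan='clear': P(storm) = 0.2·0.8217 / (0.2·0.8217 + 0.25·0.1783) ≈ 0.7866
After a barometric reading='falling': P(storm) = 0.3·0.7866 / (0.3·0.7866 + 0.25·0.2134) ≈ 0.8156
After a barometric reading='steady': P(storm) = 0.7·0.8156 / (0.7·0.8156 + 0.75·0.1844) ≈ 0.8050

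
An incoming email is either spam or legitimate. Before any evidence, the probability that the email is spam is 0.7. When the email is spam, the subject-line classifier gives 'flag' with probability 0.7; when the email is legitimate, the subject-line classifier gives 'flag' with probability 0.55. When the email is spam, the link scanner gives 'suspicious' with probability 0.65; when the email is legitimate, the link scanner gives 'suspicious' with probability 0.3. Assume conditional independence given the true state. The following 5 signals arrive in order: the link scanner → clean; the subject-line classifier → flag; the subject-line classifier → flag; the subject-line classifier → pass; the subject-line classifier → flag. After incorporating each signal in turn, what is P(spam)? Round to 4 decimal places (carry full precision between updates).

0.6159

After the link scanner='clean': P(spam) = 0.35·0.7000 / (0.35·0.7000 + 0.7·0.3000) ≈ 0.5385
After the subject-line classifier='flag': P(spam) = 0.7·0.5385 / (0.7·0.5385 + 0.55·0.4615) ≈ 0.5976
After the subject-line classifier='flag': P(spam) = 0.7·0.5976 / (0.7·0.5976 + 0.55·0.4024) ≈ 0.6540
After the subject-line classifier='pass': P(spam) = 0.3·0.6540 / (0.3·0.6540 + 0.45·0.3460) ≈ 0.5575
After the subject-line classifier='flag': P(spam) = 0.7·0.5575 / (0.7·0.5575 + 0.55·0.4425) ≈ 0.6159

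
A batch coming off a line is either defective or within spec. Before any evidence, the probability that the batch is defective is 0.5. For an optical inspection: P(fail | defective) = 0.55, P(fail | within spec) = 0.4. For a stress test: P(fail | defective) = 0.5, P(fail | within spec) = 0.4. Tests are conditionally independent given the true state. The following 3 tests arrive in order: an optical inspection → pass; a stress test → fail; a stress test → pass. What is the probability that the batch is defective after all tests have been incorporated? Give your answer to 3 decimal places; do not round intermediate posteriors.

After an optical inspection='pass': P(defective) = 0.45·0.5000 / (0.45·0.5000 + 0.6·0.5000) ≈ 0.4286
After a stress test='fail': P(defective) = 0.5·0.4286 / (0.5·0.4286 + 0.4·0.5714) ≈ 0.4839
After a stress test='pass': P(defective) = 0.5·0.4839 / (0.5·0.4839 + 0.6·0.5161) ≈ 0.4386

0.439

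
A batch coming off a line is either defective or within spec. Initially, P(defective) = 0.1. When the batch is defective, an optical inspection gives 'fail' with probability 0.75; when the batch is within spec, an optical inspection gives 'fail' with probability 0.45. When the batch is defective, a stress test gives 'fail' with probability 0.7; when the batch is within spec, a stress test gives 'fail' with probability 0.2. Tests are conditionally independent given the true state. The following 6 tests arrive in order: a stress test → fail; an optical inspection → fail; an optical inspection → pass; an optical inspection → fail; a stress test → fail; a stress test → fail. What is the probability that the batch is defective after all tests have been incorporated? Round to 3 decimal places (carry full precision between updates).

0.857

Apply Bayes' rule sequentially, carrying P(defective) forward.
After a stress test='fail': P(defective) = 0.7·0.1000 / (0.7·0.1000 + 0.2·0.9000) ≈ 0.2800
After an optical inspection='fail': P(defective) = 0.75·0.2800 / (0.75·0.2800 + 0.45·0.7200) ≈ 0.3933
After an optical inspection='pass': P(defective) = 0.25·0.3933 / (0.25·0.3933 + 0.55·0.6067) ≈ 0.2276
After an optical inspection='fail': P(defective) = 0.75·0.2276 / (0.75·0.2276 + 0.45·0.7724) ≈ 0.3293
After a stress test='fail': P(defective) = 0.7·0.3293 / (0.7·0.3293 + 0.2·0.6707) ≈ 0.6322
After a stress test='fail': P(defective) = 0.7·0.6322 / (0.7·0.6322 + 0.2·0.3678) ≈ 0.8574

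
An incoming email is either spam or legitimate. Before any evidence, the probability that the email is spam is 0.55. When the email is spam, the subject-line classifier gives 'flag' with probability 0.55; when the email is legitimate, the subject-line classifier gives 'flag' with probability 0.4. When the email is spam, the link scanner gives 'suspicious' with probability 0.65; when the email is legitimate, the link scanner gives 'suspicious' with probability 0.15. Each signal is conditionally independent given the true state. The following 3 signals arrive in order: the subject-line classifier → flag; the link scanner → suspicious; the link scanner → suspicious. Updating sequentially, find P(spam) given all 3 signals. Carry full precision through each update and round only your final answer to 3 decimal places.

0.969

After the subject-line classifier='flag': P(spam) = 0.55·0.5500 / (0.55·0.5500 + 0.4·0.4500) ≈ 0.6269
After the link scanner='suspicious': P(spam) = 0.65·0.6269 / (0.65·0.6269 + 0.15·0.3731) ≈ 0.8793
After the link scanner='suspicious': P(spam) = 0.65·0.8793 / (0.65·0.8793 + 0.15·0.1207) ≈ 0.9693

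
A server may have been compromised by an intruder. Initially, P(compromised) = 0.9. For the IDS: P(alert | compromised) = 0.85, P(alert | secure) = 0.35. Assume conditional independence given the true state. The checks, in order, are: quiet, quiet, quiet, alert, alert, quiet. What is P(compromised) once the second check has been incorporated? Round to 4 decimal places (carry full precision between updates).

After 'quiet': P(compromised) = 0.15·0.9000 / (0.15·0.9000 + 0.65·0.1000) ≈ 0.6750
After 'quiet': P(compromised) = 0.15·0.6750 / (0.15·0.6750 + 0.65·0.3250) ≈ 0.3240

0.3240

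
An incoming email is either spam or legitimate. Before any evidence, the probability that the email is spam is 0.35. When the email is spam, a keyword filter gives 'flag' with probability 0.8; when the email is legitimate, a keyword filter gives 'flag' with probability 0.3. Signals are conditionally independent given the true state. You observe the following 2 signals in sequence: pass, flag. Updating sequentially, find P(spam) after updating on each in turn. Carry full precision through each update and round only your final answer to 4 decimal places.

After 'pass': P(spam) = 0.2·0.3500 / (0.2·0.3500 + 0.7·0.6500) ≈ 0.1333
After 'flag': P(spam) = 0.8·0.1333 / (0.8·0.1333 + 0.3·0.8667) ≈ 0.2909

0.2909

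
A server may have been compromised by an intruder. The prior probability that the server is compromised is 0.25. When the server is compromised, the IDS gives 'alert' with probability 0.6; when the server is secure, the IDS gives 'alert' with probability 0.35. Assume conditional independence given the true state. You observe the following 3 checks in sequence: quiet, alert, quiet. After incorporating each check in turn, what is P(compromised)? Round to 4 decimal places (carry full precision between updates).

After 'quiet': P(compromised) = 0.4·0.2500 / (0.4·0.2500 + 0.65·0.7500) ≈ 0.1702
After 'alert': P(compromised) = 0.6·0.1702 / (0.6·0.1702 + 0.35·0.8298) ≈ 0.2602
After 'quiet': P(compromised) = 0.4·0.2602 / (0.4·0.2602 + 0.65·0.7398) ≈ 0.1779

0.1779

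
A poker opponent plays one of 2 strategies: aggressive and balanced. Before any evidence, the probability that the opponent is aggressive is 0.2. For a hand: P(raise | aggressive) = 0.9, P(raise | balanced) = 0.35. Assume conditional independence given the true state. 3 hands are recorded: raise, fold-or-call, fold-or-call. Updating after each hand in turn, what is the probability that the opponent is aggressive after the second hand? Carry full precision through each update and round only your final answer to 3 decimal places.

0.090

After 'raise': P(aggressive) = 0.9·0.2000 / (0.9·0.2000 + 0.35·0.8000) ≈ 0.3913
After 'fold-or-call': P(aggressive) = 0.1·0.3913 / (0.1·0.3913 + 0.65·0.6087) ≈ 0.0900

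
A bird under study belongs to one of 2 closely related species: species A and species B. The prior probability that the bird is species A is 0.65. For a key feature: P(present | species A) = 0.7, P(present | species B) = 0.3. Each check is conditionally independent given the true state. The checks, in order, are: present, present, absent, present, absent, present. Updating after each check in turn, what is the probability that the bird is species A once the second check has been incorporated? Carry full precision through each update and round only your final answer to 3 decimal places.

After 'present': P(species A) = 0.7·0.6500 / (0.7·0.6500 + 0.3·0.3500) ≈ 0.8125
After 'present': P(species A) = 0.7·0.8125 / (0.7·0.8125 + 0.3·0.1875) ≈ 0.9100

0.910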